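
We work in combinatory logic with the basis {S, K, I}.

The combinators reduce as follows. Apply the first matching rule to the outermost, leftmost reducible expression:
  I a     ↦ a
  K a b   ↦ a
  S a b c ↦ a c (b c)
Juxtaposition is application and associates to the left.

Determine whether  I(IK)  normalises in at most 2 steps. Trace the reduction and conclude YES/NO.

Answer: YES — reaches normal form K in 2 ≤ 2 steps

Derivation:
  start: I(IK)
  →1  IK
  →2  K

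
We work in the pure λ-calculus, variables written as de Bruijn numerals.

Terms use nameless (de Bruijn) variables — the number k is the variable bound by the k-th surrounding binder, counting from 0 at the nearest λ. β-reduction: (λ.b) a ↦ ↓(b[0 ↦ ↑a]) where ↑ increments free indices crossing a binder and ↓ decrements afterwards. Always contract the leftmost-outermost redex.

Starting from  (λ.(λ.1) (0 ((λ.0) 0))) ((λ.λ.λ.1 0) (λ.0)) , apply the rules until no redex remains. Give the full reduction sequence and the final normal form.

  start: (λ.(λ.1) (0 ((λ.0) 0))) ((λ.λ.λ.1 0) (λ.0))
  step 1: (λ.(λ.λ.λ.1 0) (λ.0)) ((λ.λ.λ.1 0) (λ.0) ((λ.0) ((λ.λ.λ.1 0) (λ.0))))
  step 2: (λ.λ.λ.1 0) (λ.0)
  step 3: λ.λ.1 0

Answer: normal form = λ.λ.1 0  (in 3 steps)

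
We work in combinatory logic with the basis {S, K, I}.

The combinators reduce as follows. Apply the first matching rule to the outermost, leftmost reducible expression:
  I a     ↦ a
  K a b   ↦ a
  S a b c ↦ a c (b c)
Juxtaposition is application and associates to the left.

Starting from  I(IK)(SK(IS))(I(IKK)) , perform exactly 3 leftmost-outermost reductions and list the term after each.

Answer: after 3 steps: SK(IS)

Derivation:
  start: I(IK)(SK(IS))(I(IKK))
  step 1: IK(SK(IS))(I(IKK))
  step 2: K(SK(IS))(I(IKK))
  step 3: SK(IS)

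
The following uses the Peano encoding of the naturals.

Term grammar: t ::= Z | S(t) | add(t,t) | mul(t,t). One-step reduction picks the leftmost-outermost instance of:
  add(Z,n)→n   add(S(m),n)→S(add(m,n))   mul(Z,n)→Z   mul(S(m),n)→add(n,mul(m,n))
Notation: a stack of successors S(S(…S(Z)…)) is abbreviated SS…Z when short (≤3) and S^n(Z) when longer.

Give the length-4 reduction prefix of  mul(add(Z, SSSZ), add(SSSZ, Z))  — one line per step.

  start: mul(add(Z, SSSZ), add(SSSZ, Z))
  →1  mul(SSSZ, add(SSSZ, Z))
  →2  add(add(SSSZ, Z), mul(SSZ, add(SSSZ, Z)))
  →3  add(S(add(SSZ, Z)), mul(SSZ, add(SSSZ, Z)))
  →4  S(add(add(SSZ, Z), mul(SSZ, add(SSSZ, Z))))

Answer: after 4 steps: S(add(add(SSZ, Z), mul(SSZ, add(SSSZ, Z))))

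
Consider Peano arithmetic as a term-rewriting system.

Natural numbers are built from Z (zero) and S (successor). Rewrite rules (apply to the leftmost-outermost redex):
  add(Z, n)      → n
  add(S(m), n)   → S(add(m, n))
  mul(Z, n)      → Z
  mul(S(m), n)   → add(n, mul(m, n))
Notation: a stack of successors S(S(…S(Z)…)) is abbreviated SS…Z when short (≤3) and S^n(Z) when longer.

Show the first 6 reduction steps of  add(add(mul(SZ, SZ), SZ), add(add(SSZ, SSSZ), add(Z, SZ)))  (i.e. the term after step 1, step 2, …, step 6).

Answer: after 6 steps: S(add(add(Z, SZ), add(add(SSZ, SSSZ), add(Z, SZ))))

Reduction:
  start: add(add(mul(SZ, SZ), SZ), add(add(SSZ, SSSZ), add(Z, SZ)))
  step 1: add(add(add(SZ, mul(Z, SZ)), SZ), add(add(SSZ, SSSZ), add(Z, SZ)))
  step 2: add(add(S(add(Z, mul(Z, SZ))), SZ), add(add(SSZ, SSSZ), add(Z, SZ)))
  step 3: add(S(add(add(Z, mul(Z, SZ)), SZ)), add(add(SSZ, SSSZ), add(Z, SZ)))
  step 4: S(add(add(add(Z, mul(Z, SZ)), SZ), add(add(SSZ, SSSZ), add(Z, SZ))))
  step 5: S(add(add(mul(Z, SZ), SZ), add(add(SSZ, SSSZ), add(Z, SZ))))
  step 6: S(add(add(Z, SZ), add(add(SSZ, SSSZ), add(Z, SZ))))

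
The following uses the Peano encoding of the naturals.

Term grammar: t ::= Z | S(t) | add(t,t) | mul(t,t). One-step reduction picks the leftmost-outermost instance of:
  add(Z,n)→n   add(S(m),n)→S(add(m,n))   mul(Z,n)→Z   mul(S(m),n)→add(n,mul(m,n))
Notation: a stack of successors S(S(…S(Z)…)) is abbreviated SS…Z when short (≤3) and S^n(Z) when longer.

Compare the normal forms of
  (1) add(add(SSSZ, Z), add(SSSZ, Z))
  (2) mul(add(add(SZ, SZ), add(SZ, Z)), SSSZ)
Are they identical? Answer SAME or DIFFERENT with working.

Answer: DIFFERENT — A ⇓ S^6(Z), B ⇓ S^9(Z)

Derivation:
Term A:
  start: add(add(SSSZ, Z), add(SSSZ, Z))
  step 1: add(S(add(SSZ, Z)), add(SSSZ, Z))
  step 2: S(add(add(SSZ, Z), add(SSSZ, Z)))
  step 3: S(add(S(add(SZ, Z)), add(SSSZ, Z)))
  step 4: S(S(add(add(SZ, Z), add(SSSZ, Z))))
  step 5: S(S(add(S(add(Z, Z)), add(SSSZ, Z))))
  step 6: S(S(S(add(add(Z, Z), add(SSSZ, Z)))))
  step 7: S(S(S(add(Z, add(SSSZ, Z)))))
  step 8: S(S(S(add(SSSZ, Z))))
  step 9: S(S(S(S(add(SSZ, Z)))))
  step 10: S(S(S(S(S(add(SZ, Z))))))
  step 11: S(S(S(S(S(S(add(Z, Z)))))))
  step 12: S^6(Z)

Term B:
  start: mul(add(add(SZ, SZ), add(SZ, Z)), SSSZ)
  step 1: mul(add(S(add(Z, SZ)), add(SZ, Z)), SSSZ)
  step 2: mul(S(add(add(Z, SZ), add(SZ, Z))), SSSZ)
  step 3: add(SSSZ, mul(add(add(Z, SZ), add(SZ, Z)), SSSZ))
  step 4: S(add(SSZ, mul(add(add(Z, SZ), add(SZ, Z)), SSSZ)))
  step 5: S(S(add(SZ, mul(add(add(Z, SZ), add(SZ, Z)), SSSZ))))
  step 6: S(S(S(add(Z, mul(add(add(Z, SZ), add(SZ, Z)), SSSZ)))))
  step 7: S(S(S(mul(add(add(Z, SZ), add(SZ, Z)), SSSZ))))
  step 8: S(S(S(mul(add(SZ, add(SZ, Z)), SSSZ))))
  step 9: S(S(S(mul(S(add(Z, add(SZ, Z))), SSSZ))))
  step 10: S(S(S(add(SSSZ, mul(add(Z, add(SZ, Z)), SSSZ)))))
  step 11: S(S(S(S(add(SSZ, mul(add(Z, add(SZ, Z)), SSSZ))))))
  step 12: S(S(S(S(S(add(SZ, mul(add(Z, add(SZ, Z)), SSSZ)))))))
  step 13: S(S(S(S(S(S(add(Z, mul(add(Z, add(SZ, Z)), SSSZ))))))))
  step 14: S(S(S(S(S(S(mul(add(Z, add(SZ, Z)), SSSZ)))))))
  step 15: S(S(S(S(S(S(mul(add(SZ, Z), SSSZ)))))))
  step 16: S(S(S(S(S(S(mul(S(add(Z, Z)), SSSZ)))))))
  step 17: S(S(S(S(S(S(add(SSSZ, mul(add(Z, Z), SSSZ))))))))
  step 18: S(S(S(S(S(S(S(add(SSZ, mul(add(Z, Z), SSSZ)))))))))
  step 19: S(S(S(S(S(S(S(S(add(SZ, mul(add(Z, Z), SSSZ))))))))))
  step 20: S(S(S(S(S(S(S(S(S(add(Z, mul(add(Z, Z), SSSZ)))))))))))
  step 21: S(S(S(S(S(S(S(S(S(mul(add(Z, Z), SSSZ))))))))))
  step 22: S(S(S(S(S(S(S(S(S(mul(Z, SSSZ))))))))))
  step 23: S^9(Z)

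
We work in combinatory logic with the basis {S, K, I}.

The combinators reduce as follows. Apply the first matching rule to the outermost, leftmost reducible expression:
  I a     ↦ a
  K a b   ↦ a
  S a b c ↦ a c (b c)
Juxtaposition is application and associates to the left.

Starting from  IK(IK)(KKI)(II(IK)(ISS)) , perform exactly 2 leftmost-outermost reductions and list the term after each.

  start: IK(IK)(KKI)(II(IK)(ISS))
  [1] K(IK)(KKI)(II(IK)(ISS))
  [2] IK(II(IK)(ISS))

Answer: after 2 steps: IK(II(IK)(ISS))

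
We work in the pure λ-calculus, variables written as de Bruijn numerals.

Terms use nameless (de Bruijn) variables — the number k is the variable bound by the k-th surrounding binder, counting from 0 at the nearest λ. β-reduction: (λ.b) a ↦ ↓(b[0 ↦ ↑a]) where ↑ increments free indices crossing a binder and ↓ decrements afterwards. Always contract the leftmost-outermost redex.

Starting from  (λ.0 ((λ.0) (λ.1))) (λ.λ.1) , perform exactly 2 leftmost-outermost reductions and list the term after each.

  start: (λ.0 ((λ.0) (λ.1))) (λ.λ.1)
  [1] (λ.λ.1) ((λ.0) (λ.λ.λ.1))
  [2] λ.(λ.0) (λ.λ.λ.1)

Answer: after 2 steps: λ.(λ.0) (λ.λ.λ.1)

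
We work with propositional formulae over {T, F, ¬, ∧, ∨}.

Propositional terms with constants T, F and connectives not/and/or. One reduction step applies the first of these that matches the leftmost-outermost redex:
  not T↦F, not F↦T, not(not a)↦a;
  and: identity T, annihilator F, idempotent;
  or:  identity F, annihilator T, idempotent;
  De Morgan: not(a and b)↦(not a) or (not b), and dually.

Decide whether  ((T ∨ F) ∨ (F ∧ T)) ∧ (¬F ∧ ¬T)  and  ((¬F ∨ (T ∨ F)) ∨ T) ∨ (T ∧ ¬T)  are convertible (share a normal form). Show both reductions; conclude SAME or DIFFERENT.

Answer: DIFFERENT — A ⇓ F, B ⇓ T

Reduction:
Term A:
  start: ((T ∨ F) ∨ (F ∧ T)) ∧ (¬F ∧ ¬T)
  →1  (T ∨ (F ∧ T)) ∧ (¬F ∧ ¬T)
  →2  T ∧ (¬F ∧ ¬T)
  →3  ¬F ∧ ¬T
  →4  T ∧ ¬T
  →5  ¬T
  →6  F

Term B:
  start: ((¬F ∨ (T ∨ F)) ∨ T) ∨ (T ∧ ¬T)
  →1  T ∨ (T ∧ ¬T)
  →2  T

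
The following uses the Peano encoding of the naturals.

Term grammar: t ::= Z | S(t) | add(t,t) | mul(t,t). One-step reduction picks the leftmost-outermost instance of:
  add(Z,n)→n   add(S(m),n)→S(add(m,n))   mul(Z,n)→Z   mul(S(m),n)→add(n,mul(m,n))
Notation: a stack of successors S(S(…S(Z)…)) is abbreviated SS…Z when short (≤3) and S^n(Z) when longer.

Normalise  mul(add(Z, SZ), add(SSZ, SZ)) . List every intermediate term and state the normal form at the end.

  start: mul(add(Z, SZ), add(SSZ, SZ))
  step 1: mul(SZ, add(SSZ, SZ))
  step 2: add(add(SSZ, SZ), mul(Z, add(SSZ, SZ)))
  step 3: add(S(add(SZ, SZ)), mul(Z, add(SSZ, SZ)))
  step 4: S(add(add(SZ, SZ), mul(Z, add(SSZ, SZ))))
  step 5: S(add(S(add(Z, SZ)), mul(Z, add(SSZ, SZ))))
  step 6: S(S(add(add(Z, SZ), mul(Z, add(SSZ, SZ)))))
  step 7: S(S(add(SZ, mul(Z, add(SSZ, SZ)))))
  step 8: S(S(S(add(Z, mul(Z, add(SSZ, SZ))))))
  step 9: S(S(S(mul(Z, add(SSZ, SZ)))))
  step 10: SSSZ

Answer: normal form = SSSZ  (in 10 steps)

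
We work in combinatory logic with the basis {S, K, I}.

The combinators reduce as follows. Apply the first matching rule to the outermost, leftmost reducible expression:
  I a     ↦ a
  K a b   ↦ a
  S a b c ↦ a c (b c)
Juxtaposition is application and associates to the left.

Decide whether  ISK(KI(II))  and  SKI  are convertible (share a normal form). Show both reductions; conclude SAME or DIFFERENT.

Answer: SAME — A ⇓ SKI, B ⇓ SKI

Reduction:
Term A:
  start: ISK(KI(II))
  step 1: SK(KI(II))
  step 2: SKI

Term B:
  start: SKI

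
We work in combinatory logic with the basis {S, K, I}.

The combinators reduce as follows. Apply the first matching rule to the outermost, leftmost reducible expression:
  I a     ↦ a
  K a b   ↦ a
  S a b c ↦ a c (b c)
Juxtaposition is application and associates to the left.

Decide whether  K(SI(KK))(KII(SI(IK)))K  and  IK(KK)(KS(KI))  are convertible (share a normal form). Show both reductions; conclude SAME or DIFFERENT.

Term A:
  start: K(SI(KK))(KII(SI(IK)))K
  step 1: SI(KK)K
  step 2: IK(KKK)
  step 3: K(KKK)
  step 4: KK

Term B:
  start: IK(KK)(KS(KI))
  step 1: K(KK)(KS(KI))
  step 2: KK

Answer: SAME — A ⇓ KK, B ⇓ KK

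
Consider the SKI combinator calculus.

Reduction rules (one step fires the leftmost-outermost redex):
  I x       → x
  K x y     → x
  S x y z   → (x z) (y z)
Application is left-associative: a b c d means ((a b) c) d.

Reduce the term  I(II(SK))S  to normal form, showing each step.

  start: I(II(SK))S
  step 1: II(SK)S
  step 2: I(SK)S
  step 3: SKS

Answer: normal form = SKS  (in 3 steps)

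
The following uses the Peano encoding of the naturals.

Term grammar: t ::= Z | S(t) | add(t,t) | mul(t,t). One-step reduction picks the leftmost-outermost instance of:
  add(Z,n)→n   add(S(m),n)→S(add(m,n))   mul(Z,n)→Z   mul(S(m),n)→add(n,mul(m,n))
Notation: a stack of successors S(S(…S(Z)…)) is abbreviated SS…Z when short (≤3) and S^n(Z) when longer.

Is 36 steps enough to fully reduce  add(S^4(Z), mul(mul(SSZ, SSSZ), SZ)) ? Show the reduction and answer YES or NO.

Answer: YES — reaches normal form S^10(Z) in 35 ≤ 36 steps

Reduction:
  start: add(S^4(Z), mul(mul(SSZ, SSSZ), SZ))
  [1] S(add(SSSZ, mul(mul(SSZ, SSSZ), SZ)))
  [2] S(S(add(SSZ, mul(mul(SSZ, SSSZ), SZ))))
  [3] S(S(S(add(SZ, mul(mul(SSZ, SSSZ), SZ)))))
  [4] S(S(S(S(add(Z, mul(mul(SSZ, SSSZ), SZ))))))
  [5] S(S(S(S(mul(mul(SSZ, SSSZ), SZ)))))
  [6] S(S(S(S(mul(add(SSSZ, mul(SZ, SSSZ)), SZ)))))
  [7] S(S(S(S(mul(S(add(SSZ, mul(SZ, SSSZ))), SZ)))))
  [8] S(S(S(S(add(SZ, mul(add(SSZ, mul(SZ, SSSZ)), SZ))))))
  [9] S(S(S(S(S(add(Z, mul(add(SSZ, mul(SZ, SSSZ)), SZ)))))))
  [10] S(S(S(S(S(mul(add(SSZ, mul(SZ, SSSZ)), SZ))))))
  [11] S(S(S(S(S(mul(S(add(SZ, mul(SZ, SSSZ))), SZ))))))
  [12] S(S(S(S(S(add(SZ, mul(add(SZ, mul(SZ, SSSZ)), SZ)))))))
  [13] S(S(S(S(S(S(add(Z, mul(add(SZ, mul(SZ, SSSZ)), SZ))))))))
  [14] S(S(S(S(S(S(mul(add(SZ, mul(SZ, SSSZ)), SZ)))))))
  [15] S(S(S(S(S(S(mul(S(add(Z, mul(SZ, SSSZ))), SZ)))))))
  [16] S(S(S(S(S(S(add(SZ, mul(add(Z, mul(SZ, SSSZ)), SZ))))))))
  [17] S(S(S(S(S(S(S(add(Z, mul(add(Z, mul(SZ, SSSZ)), SZ)))))))))
  [18] S(S(S(S(S(S(S(mul(add(Z, mul(SZ, SSSZ)), SZ))))))))
  [19] S(S(S(S(S(S(S(mul(mul(SZ, SSSZ), SZ))))))))
  [20] S(S(S(S(S(S(S(mul(add(SSSZ, mul(Z, SSSZ)), SZ))))))))
  [21] S(S(S(S(S(S(S(mul(S(add(SSZ, mul(Z, SSSZ))), SZ))))))))
  [22] S(S(S(S(S(S(S(add(SZ, mul(add(SSZ, mul(Z, SSSZ)), SZ)))))))))
  [23] S(S(S(S(S(S(S(S(add(Z, mul(add(SSZ, mul(Z, SSSZ)), SZ))))))))))
  [24] S(S(S(S(S(S(S(S(mul(add(SSZ, mul(Z, SSSZ)), SZ)))))))))
  [25] S(S(S(S(S(S(S(S(mul(S(add(SZ, mul(Z, SSSZ))), SZ)))))))))
  [26] S(S(S(S(S(S(S(S(add(SZ, mul(add(SZ, mul(Z, SSSZ)), SZ))))))))))
  [27] S(S(S(S(S(S(S(S(S(add(Z, mul(add(SZ, mul(Z, SSSZ)), SZ)))))))))))
  [28] S(S(S(S(S(S(S(S(S(mul(add(SZ, mul(Z, SSSZ)), SZ))))))))))
  [29] S(S(S(S(S(S(S(S(S(mul(S(add(Z, mul(Z, SSSZ))), SZ))))))))))
  [30] S(S(S(S(S(S(S(S(S(add(SZ, mul(add(Z, mul(Z, SSSZ)), SZ)))))))))))
  [31] S(S(S(S(S(S(S(S(S(S(add(Z, mul(add(Z, mul(Z, SSSZ)), SZ))))))))))))
  [32] S(S(S(S(S(S(S(S(S(S(mul(add(Z, mul(Z, SSSZ)), SZ)))))))))))
  [33] S(S(S(S(S(S(S(S(S(S(mul(mul(Z, SSSZ), SZ)))))))))))
  [34] S(S(S(S(S(S(S(S(S(S(mul(Z, SZ)))))))))))
  [35] S^10(Z)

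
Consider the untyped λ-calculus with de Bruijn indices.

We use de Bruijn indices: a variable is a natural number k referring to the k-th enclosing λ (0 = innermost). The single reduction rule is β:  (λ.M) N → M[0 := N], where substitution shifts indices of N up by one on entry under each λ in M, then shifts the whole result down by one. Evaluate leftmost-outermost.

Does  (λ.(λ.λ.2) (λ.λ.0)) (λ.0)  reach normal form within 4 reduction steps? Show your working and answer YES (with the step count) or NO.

  start: (λ.(λ.λ.2) (λ.λ.0)) (λ.0)
  [1] (λ.λ.λ.0) (λ.λ.0)
  [2] λ.λ.0

Answer: YES — reaches normal form λ.λ.0 in 2 ≤ 4 steps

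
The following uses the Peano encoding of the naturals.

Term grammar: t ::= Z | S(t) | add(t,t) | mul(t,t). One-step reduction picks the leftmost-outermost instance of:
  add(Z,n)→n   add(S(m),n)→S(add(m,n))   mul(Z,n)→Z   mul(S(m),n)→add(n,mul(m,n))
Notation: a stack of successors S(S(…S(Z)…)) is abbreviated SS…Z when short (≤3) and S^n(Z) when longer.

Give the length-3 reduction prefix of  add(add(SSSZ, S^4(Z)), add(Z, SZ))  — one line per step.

Answer: after 3 steps: S(add(S(add(SZ, S^4(Z))), add(Z, SZ)))

Working:
  start: add(add(SSSZ, S^4(Z)), add(Z, SZ))
  step 1: add(S(add(SSZ, S^4(Z))), add(Z, SZ))
  step 2: S(add(add(SSZ, S^4(Z)), add(Z, SZ)))
  step 3: S(add(S(add(SZ, S^4(Z))), add(Z, SZ)))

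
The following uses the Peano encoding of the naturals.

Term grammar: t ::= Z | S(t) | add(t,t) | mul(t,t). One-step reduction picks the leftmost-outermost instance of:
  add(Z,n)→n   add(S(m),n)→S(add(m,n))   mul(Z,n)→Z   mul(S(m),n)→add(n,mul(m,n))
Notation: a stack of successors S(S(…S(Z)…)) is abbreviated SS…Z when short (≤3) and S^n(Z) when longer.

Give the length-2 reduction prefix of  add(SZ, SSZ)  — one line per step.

  start: add(SZ, SSZ)
  step 1: S(add(Z, SSZ))
  step 2: SSSZ

Answer: after 2 steps: SSSZ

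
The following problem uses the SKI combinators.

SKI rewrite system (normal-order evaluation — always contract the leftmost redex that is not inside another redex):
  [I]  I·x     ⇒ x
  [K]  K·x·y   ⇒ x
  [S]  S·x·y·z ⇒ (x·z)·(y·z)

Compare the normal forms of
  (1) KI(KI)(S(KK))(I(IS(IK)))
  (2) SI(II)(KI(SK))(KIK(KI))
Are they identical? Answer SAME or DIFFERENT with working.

Answer: DIFFERENT — A ⇓ S(KK)(SK), B ⇓ KI

Reduction:
Term A:
  start: KI(KI)(S(KK))(I(IS(IK)))
  →1  I(S(KK))(I(IS(IK)))
  →2  S(KK)(I(IS(IK)))
  →3  S(KK)(IS(IK))
  →4  S(KK)(S(IK))
  →5  S(KK)(SK)

Term B:
  start: SI(II)(KI(SK))(KIK(KI))
  →1  I(KI(SK))(II(KI(SK)))(KIK(KI))
  →2  KI(SK)(II(KI(SK)))(KIK(KI))
  →3  I(II(KI(SK)))(KIK(KI))
  →4  II(KI(SK))(KIK(KI))
  →5  I(KI(SK))(KIK(KI))
  →6  KI(SK)(KIK(KI))
  →7  I(KIK(KI))
  →8  KIK(KI)
  →9  I(KI)
  →10  KI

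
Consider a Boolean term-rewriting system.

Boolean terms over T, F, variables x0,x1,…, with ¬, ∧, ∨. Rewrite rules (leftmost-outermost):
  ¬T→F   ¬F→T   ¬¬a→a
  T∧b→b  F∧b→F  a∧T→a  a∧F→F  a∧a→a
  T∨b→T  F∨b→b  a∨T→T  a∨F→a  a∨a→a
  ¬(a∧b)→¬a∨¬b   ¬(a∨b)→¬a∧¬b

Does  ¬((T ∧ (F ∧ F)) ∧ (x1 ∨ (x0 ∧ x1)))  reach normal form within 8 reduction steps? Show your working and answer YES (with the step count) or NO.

Answer: YES — reaches normal form T in 8 ≤ 8 steps

Working:
  start: ¬((T ∧ (F ∧ F)) ∧ (x1 ∨ (x0 ∧ x1)))
  step 1: ¬(T ∧ (F ∧ F)) ∨ ¬(x1 ∨ (x0 ∧ x1))
  step 2: (¬T ∨ ¬(F ∧ F)) ∨ ¬(x1 ∨ (x0 ∧ x1))
  step 3: (F ∨ ¬(F ∧ F)) ∨ ¬(x1 ∨ (x0 ∧ x1))
  step 4: ¬(F ∧ F) ∨ ¬(x1 ∨ (x0 ∧ x1))
  step 5: (¬F ∨ ¬F) ∨ ¬(x1 ∨ (x0 ∧ x1))
  step 6: ¬F ∨ ¬(x1 ∨ (x0 ∧ x1))
  step 7: T ∨ ¬(x1 ∨ (x0 ∧ x1))
  step 8: T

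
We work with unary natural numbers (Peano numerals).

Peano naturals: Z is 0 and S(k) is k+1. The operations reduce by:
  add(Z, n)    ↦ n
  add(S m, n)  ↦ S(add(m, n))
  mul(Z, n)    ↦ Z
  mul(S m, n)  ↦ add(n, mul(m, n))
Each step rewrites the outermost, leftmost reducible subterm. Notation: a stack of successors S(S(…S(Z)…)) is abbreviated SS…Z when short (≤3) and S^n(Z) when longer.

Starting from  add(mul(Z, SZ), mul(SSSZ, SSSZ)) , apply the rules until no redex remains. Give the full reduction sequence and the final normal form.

Answer: normal form = S^9(Z)  (in 18 steps)

Working:
  start: add(mul(Z, SZ), mul(SSSZ, SSSZ))
  →1  add(Z, mul(SSSZ, SSSZ))
  →2  mul(SSSZ, SSSZ)
  →3  add(SSSZ, mul(SSZ, SSSZ))
  →4  S(add(SSZ, mul(SSZ, SSSZ)))
  →5  S(S(add(SZ, mul(SSZ, SSSZ))))
  →6  S(S(S(add(Z, mul(SSZ, SSSZ)))))
  →7  S(S(S(mul(SSZ, SSSZ))))
  →8  S(S(S(add(SSSZ, mul(SZ, SSSZ)))))
  →9  S(S(S(S(add(SSZ, mul(SZ, SSSZ))))))
  →10  S(S(S(S(S(add(SZ, mul(SZ, SSSZ)))))))
  →11  S(S(S(S(S(S(add(Z, mul(SZ, SSSZ))))))))
  →12  S(S(S(S(S(S(mul(SZ, SSSZ)))))))
  →13  S(S(S(S(S(S(add(SSSZ, mul(Z, SSSZ))))))))
  →14  S(S(S(S(S(S(S(add(SSZ, mul(Z, SSSZ)))))))))
  →15  S(S(S(S(S(S(S(S(add(SZ, mul(Z, SSSZ))))))))))
  →16  S(S(S(S(S(S(S(S(S(add(Z, mul(Z, SSSZ)))))))))))
  →17  S(S(S(S(S(S(S(S(S(mul(Z, SSSZ))))))))))
  →18  S^9(Z)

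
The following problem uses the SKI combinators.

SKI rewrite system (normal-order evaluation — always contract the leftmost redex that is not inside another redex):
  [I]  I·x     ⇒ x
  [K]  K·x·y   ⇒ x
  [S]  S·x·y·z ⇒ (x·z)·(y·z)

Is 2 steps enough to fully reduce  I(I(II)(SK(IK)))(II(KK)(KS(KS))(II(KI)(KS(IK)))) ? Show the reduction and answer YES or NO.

Answer: NO — after 2 steps the term is II(SK(IK))(II(KK)(KS(KS))(II(KI)(KS(IK)))), not yet normal

Working:
  start: I(I(II)(SK(IK)))(II(KK)(KS(KS))(II(KI)(KS(IK))))
  step 1: I(II)(SK(IK))(II(KK)(KS(KS))(II(KI)(KS(IK))))
  step 2: II(SK(IK))(II(KK)(KS(KS))(II(KI)(KS(IK))))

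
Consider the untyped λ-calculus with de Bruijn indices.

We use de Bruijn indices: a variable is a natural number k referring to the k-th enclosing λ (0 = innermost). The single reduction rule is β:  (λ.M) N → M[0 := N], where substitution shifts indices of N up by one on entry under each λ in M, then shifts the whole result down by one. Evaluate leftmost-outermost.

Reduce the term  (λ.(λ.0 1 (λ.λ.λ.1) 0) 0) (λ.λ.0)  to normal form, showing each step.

Answer: normal form = λ.λ.1  (in 5 steps)

Working:
  start: (λ.(λ.0 1 (λ.λ.λ.1) 0) 0) (λ.λ.0)
  step 1: (λ.0 (λ.λ.0) (λ.λ.λ.1) 0) (λ.λ.0)
  step 2: (λ.λ.0) (λ.λ.0) (λ.λ.λ.1) (λ.λ.0)
  step 3: (λ.0) (λ.λ.λ.1) (λ.λ.0)
  step 4: (λ.λ.λ.1) (λ.λ.0)
  step 5: λ.λ.1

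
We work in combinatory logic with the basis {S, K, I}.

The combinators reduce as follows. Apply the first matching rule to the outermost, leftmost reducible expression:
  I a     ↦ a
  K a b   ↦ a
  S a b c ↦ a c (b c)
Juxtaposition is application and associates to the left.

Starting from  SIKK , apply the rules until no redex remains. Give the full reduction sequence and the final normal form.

  start: SIKK
  →1  IK(KK)
  →2  K(KK)

Answer: normal form = K(KK)  (in 2 steps)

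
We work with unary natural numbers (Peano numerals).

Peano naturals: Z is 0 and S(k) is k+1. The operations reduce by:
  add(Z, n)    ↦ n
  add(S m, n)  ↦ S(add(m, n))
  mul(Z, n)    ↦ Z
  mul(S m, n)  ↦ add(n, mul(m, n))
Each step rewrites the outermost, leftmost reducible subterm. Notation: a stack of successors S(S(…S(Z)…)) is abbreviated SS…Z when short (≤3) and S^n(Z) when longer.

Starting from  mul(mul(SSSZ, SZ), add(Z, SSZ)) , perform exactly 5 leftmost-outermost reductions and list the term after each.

  start: mul(mul(SSSZ, SZ), add(Z, SSZ))
  [1] mul(add(SZ, mul(SSZ, SZ)), add(Z, SSZ))
  [2] mul(S(add(Z, mul(SSZ, SZ))), add(Z, SSZ))
  [3] add(add(Z, SSZ), mul(add(Z, mul(SSZ, SZ)), add(Z, SSZ)))
  [4] add(SSZ, mul(add(Z, mul(SSZ, SZ)), add(Z, SSZ)))
  [5] S(add(SZ, mul(add(Z, mul(SSZ, SZ)), add(Z, SSZ))))

Answer: after 5 steps: S(add(SZ, mul(add(Z, mul(SSZ, SZ)), add(Z, SSZ))))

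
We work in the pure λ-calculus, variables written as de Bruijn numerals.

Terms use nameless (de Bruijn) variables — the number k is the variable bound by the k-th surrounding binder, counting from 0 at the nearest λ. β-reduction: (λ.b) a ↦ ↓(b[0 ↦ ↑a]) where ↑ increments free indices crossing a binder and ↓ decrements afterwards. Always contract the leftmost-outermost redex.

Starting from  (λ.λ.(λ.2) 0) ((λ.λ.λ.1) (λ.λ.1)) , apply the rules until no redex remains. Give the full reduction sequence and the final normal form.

Answer: normal form = λ.λ.λ.1  (in 3 steps)

Derivation:
  start: (λ.λ.(λ.2) 0) ((λ.λ.λ.1) (λ.λ.1))
  step 1: λ.(λ.(λ.λ.λ.1) (λ.λ.1)) 0
  step 2: λ.(λ.λ.λ.1) (λ.λ.1)
  step 3: λ.λ.λ.1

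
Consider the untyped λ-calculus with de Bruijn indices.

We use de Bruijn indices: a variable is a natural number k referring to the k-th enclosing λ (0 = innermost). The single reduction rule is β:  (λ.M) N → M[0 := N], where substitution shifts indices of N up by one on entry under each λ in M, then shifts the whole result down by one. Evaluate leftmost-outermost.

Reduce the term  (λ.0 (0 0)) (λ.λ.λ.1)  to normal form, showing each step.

Answer: normal form = λ.λ.1  (in 2 steps)

Reduction:
  start: (λ.0 (0 0)) (λ.λ.λ.1)
  step 1: (λ.λ.λ.1) ((λ.λ.λ.1) (λ.λ.λ.1))
  step 2: λ.λ.1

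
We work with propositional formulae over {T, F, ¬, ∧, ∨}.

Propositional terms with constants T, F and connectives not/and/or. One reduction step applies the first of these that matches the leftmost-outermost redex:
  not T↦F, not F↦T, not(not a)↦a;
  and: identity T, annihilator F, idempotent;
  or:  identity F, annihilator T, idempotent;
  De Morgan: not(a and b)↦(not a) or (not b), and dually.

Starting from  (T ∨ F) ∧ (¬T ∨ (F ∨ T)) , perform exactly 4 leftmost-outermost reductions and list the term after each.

Answer: after 4 steps: F ∨ T

Working:
  start: (T ∨ F) ∧ (¬T ∨ (F ∨ T))
  step 1: T ∧ (¬T ∨ (F ∨ T))
  step 2: ¬T ∨ (F ∨ T)
  step 3: F ∨ (F ∨ T)
  step 4: F ∨ T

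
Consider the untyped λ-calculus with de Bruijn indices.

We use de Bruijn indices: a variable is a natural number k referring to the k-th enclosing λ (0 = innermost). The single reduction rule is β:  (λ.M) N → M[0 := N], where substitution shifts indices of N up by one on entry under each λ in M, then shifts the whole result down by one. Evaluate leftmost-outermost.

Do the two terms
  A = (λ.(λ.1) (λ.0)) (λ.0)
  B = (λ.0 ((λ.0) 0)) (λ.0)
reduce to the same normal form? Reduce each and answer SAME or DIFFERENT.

Answer: SAME — A ⇓ λ.0, B ⇓ λ.0

Reduction:
Term A:
  start: (λ.(λ.1) (λ.0)) (λ.0)
  step 1: (λ.λ.0) (λ.0)
  step 2: λ.0

Term B:
  start: (λ.0 ((λ.0) 0)) (λ.0)
  step 1: (λ.0) ((λ.0) (λ.0))
  step 2: (λ.0) (λ.0)
  step 3: λ.0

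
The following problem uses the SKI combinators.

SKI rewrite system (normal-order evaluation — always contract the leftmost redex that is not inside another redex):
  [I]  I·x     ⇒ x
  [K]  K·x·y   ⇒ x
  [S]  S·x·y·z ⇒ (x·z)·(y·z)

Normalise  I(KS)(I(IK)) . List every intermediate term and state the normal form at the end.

  start: I(KS)(I(IK))
  [1] KS(I(IK))
  [2] S

Answer: normal form = S  (in 2 steps)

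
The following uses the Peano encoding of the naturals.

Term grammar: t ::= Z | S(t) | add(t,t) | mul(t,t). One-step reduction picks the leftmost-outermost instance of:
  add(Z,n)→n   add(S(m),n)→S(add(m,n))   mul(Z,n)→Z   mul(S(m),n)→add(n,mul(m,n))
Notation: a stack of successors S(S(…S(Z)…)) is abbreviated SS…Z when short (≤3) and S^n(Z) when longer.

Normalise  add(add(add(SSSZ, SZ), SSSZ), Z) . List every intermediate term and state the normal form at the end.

Answer: normal form = S^7(Z)  (in 17 steps)

Reduction:
  start: add(add(add(SSSZ, SZ), SSSZ), Z)
  →1  add(add(S(add(SSZ, SZ)), SSSZ), Z)
  →2  add(S(add(add(SSZ, SZ), SSSZ)), Z)
  →3  S(add(add(add(SSZ, SZ), SSSZ), Z))
  →4  S(add(add(S(add(SZ, SZ)), SSSZ), Z))
  →5  S(add(S(add(add(SZ, SZ), SSSZ)), Z))
  →6  S(S(add(add(add(SZ, SZ), SSSZ), Z)))
  →7  S(S(add(add(S(add(Z, SZ)), SSSZ), Z)))
  →8  S(S(add(S(add(add(Z, SZ), SSSZ)), Z)))
  →9  S(S(S(add(add(add(Z, SZ), SSSZ), Z))))
  →10  S(S(S(add(add(SZ, SSSZ), Z))))
  →11  S(S(S(add(S(add(Z, SSSZ)), Z))))
  →12  S(S(S(S(add(add(Z, SSSZ), Z)))))
  →13  S(S(S(S(add(SSSZ, Z)))))
  →14  S(S(S(S(S(add(SSZ, Z))))))
  →15  S(S(S(S(S(S(add(SZ, Z)))))))
  →16  S(S(S(S(S(S(S(add(Z, Z))))))))
  →17  S^7(Z)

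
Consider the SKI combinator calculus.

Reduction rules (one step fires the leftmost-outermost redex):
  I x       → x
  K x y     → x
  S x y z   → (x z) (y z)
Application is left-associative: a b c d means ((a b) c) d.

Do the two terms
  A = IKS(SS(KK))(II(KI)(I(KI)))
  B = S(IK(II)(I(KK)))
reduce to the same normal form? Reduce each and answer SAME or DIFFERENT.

Term A:
  start: IKS(SS(KK))(II(KI)(I(KI)))
  step 1: KS(SS(KK))(II(KI)(I(KI)))
  step 2: S(II(KI)(I(KI)))
  step 3: S(I(KI)(I(KI)))
  step 4: S(KI(I(KI)))
  step 5: SI

Term B:
  start: S(IK(II)(I(KK)))
  step 1: S(K(II)(I(KK)))
  step 2: S(II)
  step 3: SI

Answer: SAME — A ⇓ SI, B ⇓ SI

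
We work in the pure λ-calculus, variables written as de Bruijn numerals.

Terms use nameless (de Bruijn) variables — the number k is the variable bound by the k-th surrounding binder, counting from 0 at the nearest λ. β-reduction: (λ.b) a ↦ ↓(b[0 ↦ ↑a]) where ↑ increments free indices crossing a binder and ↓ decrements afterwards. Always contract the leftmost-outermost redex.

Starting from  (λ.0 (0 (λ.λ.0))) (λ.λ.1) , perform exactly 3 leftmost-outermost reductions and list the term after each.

  start: (λ.0 (0 (λ.λ.0))) (λ.λ.1)
  step 1: (λ.λ.1) ((λ.λ.1) (λ.λ.0))
  step 2: λ.(λ.λ.1) (λ.λ.0)
  step 3: λ.λ.λ.λ.0

Answer: after 3 steps: λ.λ.λ.λ.0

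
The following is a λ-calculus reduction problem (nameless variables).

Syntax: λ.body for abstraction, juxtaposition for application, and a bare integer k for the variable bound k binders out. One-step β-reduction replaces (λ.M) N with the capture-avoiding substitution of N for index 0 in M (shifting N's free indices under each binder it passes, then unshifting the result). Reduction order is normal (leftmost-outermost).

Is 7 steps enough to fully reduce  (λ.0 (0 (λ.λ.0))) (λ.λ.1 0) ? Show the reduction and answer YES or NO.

  start: (λ.0 (0 (λ.λ.0))) (λ.λ.1 0)
  step 1: (λ.λ.1 0) ((λ.λ.1 0) (λ.λ.0))
  step 2: λ.(λ.λ.1 0) (λ.λ.0) 0
  step 3: λ.(λ.(λ.λ.0) 0) 0
  step 4: λ.(λ.λ.0) 0
  step 5: λ.λ.0

Answer: YES — reaches normal form λ.λ.0 in 5 ≤ 7 steps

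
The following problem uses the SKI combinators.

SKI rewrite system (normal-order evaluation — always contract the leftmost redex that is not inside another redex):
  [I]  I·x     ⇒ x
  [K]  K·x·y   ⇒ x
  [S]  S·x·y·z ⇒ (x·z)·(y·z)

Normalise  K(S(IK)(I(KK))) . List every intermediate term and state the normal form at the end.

  start: K(S(IK)(I(KK)))
  step 1: K(SK(I(KK)))
  step 2: K(SK(KK))

Answer: normal form = K(SK(KK))  (in 2 steps)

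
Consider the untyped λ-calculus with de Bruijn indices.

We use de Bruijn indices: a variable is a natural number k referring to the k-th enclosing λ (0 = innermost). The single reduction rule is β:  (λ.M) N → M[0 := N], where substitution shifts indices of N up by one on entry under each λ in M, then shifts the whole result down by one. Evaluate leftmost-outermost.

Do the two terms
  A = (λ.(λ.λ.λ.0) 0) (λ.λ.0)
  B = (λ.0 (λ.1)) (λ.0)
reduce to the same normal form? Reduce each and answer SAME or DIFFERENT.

Answer: SAME — A ⇓ λ.λ.0, B ⇓ λ.λ.0

Derivation:
Term A:
  start: (λ.(λ.λ.λ.0) 0) (λ.λ.0)
  step 1: (λ.λ.λ.0) (λ.λ.0)
  step 2: λ.λ.0

Term B:
  start: (λ.0 (λ.1)) (λ.0)
  step 1: (λ.0) (λ.λ.0)
  step 2: λ.λ.0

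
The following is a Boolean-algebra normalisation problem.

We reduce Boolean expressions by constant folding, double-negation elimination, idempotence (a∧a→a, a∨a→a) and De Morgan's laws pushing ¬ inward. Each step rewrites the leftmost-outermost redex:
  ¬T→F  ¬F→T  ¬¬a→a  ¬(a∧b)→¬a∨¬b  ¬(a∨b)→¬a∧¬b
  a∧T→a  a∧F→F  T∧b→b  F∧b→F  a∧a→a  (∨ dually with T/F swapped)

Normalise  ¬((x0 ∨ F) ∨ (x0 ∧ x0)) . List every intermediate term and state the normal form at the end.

  start: ¬((x0 ∨ F) ∨ (x0 ∧ x0))
  step 1: ¬(x0 ∨ F) ∧ ¬(x0 ∧ x0)
  step 2: (¬x0 ∧ ¬F) ∧ ¬(x0 ∧ x0)
  step 3: (¬x0 ∧ T) ∧ ¬(x0 ∧ x0)
  step 4: ¬x0 ∧ ¬(x0 ∧ x0)
  step 5: ¬x0 ∧ (¬x0 ∨ ¬x0)
  step 6: ¬x0 ∧ ¬x0
  step 7: ¬x0

Answer: normal form = ¬x0  (in 7 steps)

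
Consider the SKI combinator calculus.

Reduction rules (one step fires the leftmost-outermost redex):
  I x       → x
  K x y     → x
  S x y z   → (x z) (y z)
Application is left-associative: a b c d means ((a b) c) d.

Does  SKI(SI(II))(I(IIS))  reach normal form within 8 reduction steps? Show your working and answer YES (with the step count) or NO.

Answer: NO — after 8 steps the term is S(I(I(IIS))), not yet normal

Reduction:
  start: SKI(SI(II))(I(IIS))
  →1  K(SI(II))(I(SI(II)))(I(IIS))
  →2  SI(II)(I(IIS))
  →3  I(I(IIS))(II(I(IIS)))
  →4  I(IIS)(II(I(IIS)))
  →5  IIS(II(I(IIS)))
  →6  IS(II(I(IIS)))
  →7  S(II(I(IIS)))
  →8  S(I(I(IIS)))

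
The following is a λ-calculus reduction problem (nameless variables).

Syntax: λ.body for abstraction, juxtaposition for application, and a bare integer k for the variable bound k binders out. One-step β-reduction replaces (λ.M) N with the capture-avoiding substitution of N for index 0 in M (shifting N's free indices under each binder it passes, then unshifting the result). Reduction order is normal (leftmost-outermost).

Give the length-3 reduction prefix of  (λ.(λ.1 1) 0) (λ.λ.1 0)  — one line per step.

  start: (λ.(λ.1 1) 0) (λ.λ.1 0)
  →1  (λ.(λ.λ.1 0) (λ.λ.1 0)) (λ.λ.1 0)
  →2  (λ.λ.1 0) (λ.λ.1 0)
  →3  λ.(λ.λ.1 0) 0

Answer: after 3 steps: λ.(λ.λ.1 0) 0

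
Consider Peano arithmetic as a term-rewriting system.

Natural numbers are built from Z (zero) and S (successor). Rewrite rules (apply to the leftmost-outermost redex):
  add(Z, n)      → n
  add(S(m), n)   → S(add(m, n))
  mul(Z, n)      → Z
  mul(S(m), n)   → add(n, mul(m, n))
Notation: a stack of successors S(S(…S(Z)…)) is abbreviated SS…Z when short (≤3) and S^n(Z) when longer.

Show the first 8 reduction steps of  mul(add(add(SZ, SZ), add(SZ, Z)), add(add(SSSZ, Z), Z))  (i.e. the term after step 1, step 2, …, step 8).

Answer: after 8 steps: S(add(S(add(add(SZ, Z), Z)), mul(add(add(Z, SZ), add(SZ, Z)), add(add(SSSZ, Z), Z))))

Derivation:
  start: mul(add(add(SZ, SZ), add(SZ, Z)), add(add(SSSZ, Z), Z))
  [1] mul(add(S(add(Z, SZ)), add(SZ, Z)), add(add(SSSZ, Z), Z))
  [2] mul(S(add(add(Z, SZ), add(SZ, Z))), add(add(SSSZ, Z), Z))
  [3] add(add(add(SSSZ, Z), Z), mul(add(add(Z, SZ), add(SZ, Z)), add(add(SSSZ, Z), Z)))
  [4] add(add(S(add(SSZ, Z)), Z), mul(add(add(Z, SZ), add(SZ, Z)), add(add(SSSZ, Z), Z)))
  [5] add(S(add(add(SSZ, Z), Z)), mul(add(add(Z, SZ), add(SZ, Z)), add(add(SSSZ, Z), Z)))
  [6] S(add(add(add(SSZ, Z), Z), mul(add(add(Z, SZ), add(SZ, Z)), add(add(SSSZ, Z), Z))))
  [7] S(add(add(S(add(SZ, Z)), Z), mul(add(add(Z, SZ), add(SZ, Z)), add(add(SSSZ, Z), Z))))
  [8] S(add(S(add(add(SZ, Z), Z)), mul(add(add(Z, SZ), add(SZ, Z)), add(add(SSSZ, Z), Z))))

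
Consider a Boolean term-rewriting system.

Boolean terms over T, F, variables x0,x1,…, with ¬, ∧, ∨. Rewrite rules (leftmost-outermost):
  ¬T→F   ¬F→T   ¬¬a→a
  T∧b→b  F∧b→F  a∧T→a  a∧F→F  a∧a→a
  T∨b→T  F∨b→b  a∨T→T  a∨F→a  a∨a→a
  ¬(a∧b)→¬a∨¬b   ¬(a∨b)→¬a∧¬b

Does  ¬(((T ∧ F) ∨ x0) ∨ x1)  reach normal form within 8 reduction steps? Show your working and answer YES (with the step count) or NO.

Answer: YES — reaches normal form ¬x0 ∧ ¬x1 in 7 ≤ 8 steps

Working:
  start: ¬(((T ∧ F) ∨ x0) ∨ x1)
  →1  ¬((T ∧ F) ∨ x0) ∧ ¬x1
  →2  (¬(T ∧ F) ∧ ¬x0) ∧ ¬x1
  →3  ((¬T ∨ ¬F) ∧ ¬x0) ∧ ¬x1
  →4  ((F ∨ ¬F) ∧ ¬x0) ∧ ¬x1
  →5  (¬F ∧ ¬x0) ∧ ¬x1
  →6  (T ∧ ¬x0) ∧ ¬x1
  →7  ¬x0 ∧ ¬x1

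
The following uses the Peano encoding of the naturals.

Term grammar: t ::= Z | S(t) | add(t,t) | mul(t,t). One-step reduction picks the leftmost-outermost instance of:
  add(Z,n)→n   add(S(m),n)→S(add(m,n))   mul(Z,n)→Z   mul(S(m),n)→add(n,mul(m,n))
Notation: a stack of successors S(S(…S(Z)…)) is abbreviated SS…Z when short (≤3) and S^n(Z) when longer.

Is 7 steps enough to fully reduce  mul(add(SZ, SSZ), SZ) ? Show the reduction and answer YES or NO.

  start: mul(add(SZ, SSZ), SZ)
  step 1: mul(S(add(Z, SSZ)), SZ)
  step 2: add(SZ, mul(add(Z, SSZ), SZ))
  step 3: S(add(Z, mul(add(Z, SSZ), SZ)))
  step 4: S(mul(add(Z, SSZ), SZ))
  step 5: S(mul(SSZ, SZ))
  step 6: S(add(SZ, mul(SZ, SZ)))
  step 7: S(S(add(Z, mul(SZ, SZ))))

Answer: NO — after 7 steps the term is S(S(add(Z, mul(SZ, SZ)))), not yet normal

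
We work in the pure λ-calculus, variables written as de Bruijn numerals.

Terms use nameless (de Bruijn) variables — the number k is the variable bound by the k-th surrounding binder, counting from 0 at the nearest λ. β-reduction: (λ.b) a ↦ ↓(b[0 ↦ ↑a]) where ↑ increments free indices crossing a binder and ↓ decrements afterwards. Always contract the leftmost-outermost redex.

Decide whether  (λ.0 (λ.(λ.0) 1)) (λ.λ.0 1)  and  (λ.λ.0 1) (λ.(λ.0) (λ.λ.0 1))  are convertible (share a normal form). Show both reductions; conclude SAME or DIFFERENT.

Term A:
  start: (λ.0 (λ.(λ.0) 1)) (λ.λ.0 1)
  →1  (λ.λ.0 1) (λ.(λ.0) (λ.λ.0 1))
  →2  λ.0 (λ.(λ.0) (λ.λ.0 1))
  →3  λ.0 (λ.λ.λ.0 1)

Term B:
  start: (λ.λ.0 1) (λ.(λ.0) (λ.λ.0 1))
  →1  λ.0 (λ.(λ.0) (λ.λ.0 1))
  →2  λ.0 (λ.λ.λ.0 1)

Answer: SAME — A ⇓ λ.0 (λ.λ.λ.0 1), B ⇓ λ.0 (λ.λ.λ.0 1)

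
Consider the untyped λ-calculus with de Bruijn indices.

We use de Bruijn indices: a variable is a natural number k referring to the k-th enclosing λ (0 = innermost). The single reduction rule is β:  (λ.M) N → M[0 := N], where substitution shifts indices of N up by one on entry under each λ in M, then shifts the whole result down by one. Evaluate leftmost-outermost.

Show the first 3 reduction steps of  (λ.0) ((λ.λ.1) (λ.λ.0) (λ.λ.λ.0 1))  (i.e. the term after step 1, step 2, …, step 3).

Answer: after 3 steps: λ.λ.0

Derivation:
  start: (λ.0) ((λ.λ.1) (λ.λ.0) (λ.λ.λ.0 1))
  [1] (λ.λ.1) (λ.λ.0) (λ.λ.λ.0 1)
  [2] (λ.λ.λ.0) (λ.λ.λ.0 1)
  [3] λ.λ.0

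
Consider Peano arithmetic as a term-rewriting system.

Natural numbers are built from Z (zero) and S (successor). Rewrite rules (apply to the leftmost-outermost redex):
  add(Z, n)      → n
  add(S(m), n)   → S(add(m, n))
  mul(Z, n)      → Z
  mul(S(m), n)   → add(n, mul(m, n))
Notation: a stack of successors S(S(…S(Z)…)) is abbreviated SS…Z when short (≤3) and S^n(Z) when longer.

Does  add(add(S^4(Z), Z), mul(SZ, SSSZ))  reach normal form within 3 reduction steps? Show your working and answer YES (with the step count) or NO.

  start: add(add(S^4(Z), Z), mul(SZ, SSSZ))
  →1  add(S(add(SSSZ, Z)), mul(SZ, SSSZ))
  →2  S(add(add(SSSZ, Z), mul(SZ, SSSZ)))
  →3  S(add(S(add(SSZ, Z)), mul(SZ, SSSZ)))

Answer: NO — after 3 steps the term is S(add(S(add(SSZ, Z)), mul(SZ, SSSZ))), not yet normal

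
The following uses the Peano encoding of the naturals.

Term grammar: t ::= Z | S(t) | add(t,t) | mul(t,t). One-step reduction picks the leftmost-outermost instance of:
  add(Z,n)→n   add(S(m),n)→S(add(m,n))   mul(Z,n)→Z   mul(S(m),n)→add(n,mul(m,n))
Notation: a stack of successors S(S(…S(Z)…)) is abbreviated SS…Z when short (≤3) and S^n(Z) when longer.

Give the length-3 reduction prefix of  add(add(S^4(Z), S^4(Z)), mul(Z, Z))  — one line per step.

Answer: after 3 steps: S(add(S(add(SSZ, S^4(Z))), mul(Z, Z)))

Working:
  start: add(add(S^4(Z), S^4(Z)), mul(Z, Z))
  step 1: add(S(add(SSSZ, S^4(Z))), mul(Z, Z))
  step 2: S(add(add(SSSZ, S^4(Z)), mul(Z, Z)))
  step 3: S(add(S(add(SSZ, S^4(Z))), mul(Z, Z)))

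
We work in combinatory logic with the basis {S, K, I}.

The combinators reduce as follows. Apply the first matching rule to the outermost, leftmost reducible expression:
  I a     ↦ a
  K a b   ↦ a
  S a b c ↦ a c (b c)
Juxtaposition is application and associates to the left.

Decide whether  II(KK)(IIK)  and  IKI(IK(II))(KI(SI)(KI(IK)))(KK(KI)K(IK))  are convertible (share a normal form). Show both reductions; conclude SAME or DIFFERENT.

Term A:
  start: II(KK)(IIK)
  →1  I(KK)(IIK)
  →2  KK(IIK)
  →3  K

Term B:
  start: IKI(IK(II))(KI(SI)(KI(IK)))(KK(KI)K(IK))
  →1  KI(IK(II))(KI(SI)(KI(IK)))(KK(KI)K(IK))
  →2  I(KI(SI)(KI(IK)))(KK(KI)K(IK))
  →3  KI(SI)(KI(IK))(KK(KI)K(IK))
  →4  I(KI(IK))(KK(KI)K(IK))
  →5  KI(IK)(KK(KI)K(IK))
  →6  I(KK(KI)K(IK))
  →7  KK(KI)K(IK)
  →8  KK(IK)
  →9  K

Answer: SAME — A ⇓ K, B ⇓ K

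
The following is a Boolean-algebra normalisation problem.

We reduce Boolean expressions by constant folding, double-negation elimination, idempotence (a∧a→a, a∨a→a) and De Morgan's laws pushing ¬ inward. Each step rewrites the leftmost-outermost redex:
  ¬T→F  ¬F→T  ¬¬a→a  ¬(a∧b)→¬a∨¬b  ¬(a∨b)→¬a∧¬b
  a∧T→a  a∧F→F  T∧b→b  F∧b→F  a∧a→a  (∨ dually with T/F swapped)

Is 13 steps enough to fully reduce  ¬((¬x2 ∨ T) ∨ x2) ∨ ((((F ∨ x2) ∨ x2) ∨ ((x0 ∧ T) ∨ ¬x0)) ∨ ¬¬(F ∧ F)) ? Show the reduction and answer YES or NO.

  start: ¬((¬x2 ∨ T) ∨ x2) ∨ ((((F ∨ x2) ∨ x2) ∨ ((x0 ∧ T) ∨ ¬x0)) ∨ ¬¬(F ∧ F))
  step 1: (¬(¬x2 ∨ T) ∧ ¬x2) ∨ ((((F ∨ x2) ∨ x2) ∨ ((x0 ∧ T) ∨ ¬x0)) ∨ ¬¬(F ∧ F))
  step 2: ((¬¬x2 ∧ ¬T) ∧ ¬x2) ∨ ((((F ∨ x2) ∨ x2) ∨ ((x0 ∧ T) ∨ ¬x0)) ∨ ¬¬(F ∧ F))
  step 3: ((x2 ∧ ¬T) ∧ ¬x2) ∨ ((((F ∨ x2) ∨ x2) ∨ ((x0 ∧ T) ∨ ¬x0)) ∨ ¬¬(F ∧ F))
  step 4: ((x2 ∧ F) ∧ ¬x2) ∨ ((((F ∨ x2) ∨ x2) ∨ ((x0 ∧ T) ∨ ¬x0)) ∨ ¬¬(F ∧ F))
  step 5: (F ∧ ¬x2) ∨ ((((F ∨ x2) ∨ x2) ∨ ((x0 ∧ T) ∨ ¬x0)) ∨ ¬¬(F ∧ F))
  step 6: F ∨ ((((F ∨ x2) ∨ x2) ∨ ((x0 ∧ T) ∨ ¬x0)) ∨ ¬¬(F ∧ F))
  step 7: (((F ∨ x2) ∨ x2) ∨ ((x0 ∧ T) ∨ ¬x0)) ∨ ¬¬(F ∧ F)
  step 8: ((x2 ∨ x2) ∨ ((x0 ∧ T) ∨ ¬x0)) ∨ ¬¬(F ∧ F)
  step 9: (x2 ∨ ((x0 ∧ T) ∨ ¬x0)) ∨ ¬¬(F ∧ F)
  step 10: (x2 ∨ (x0 ∨ ¬x0)) ∨ ¬¬(F ∧ F)
  step 11: (x2 ∨ (x0 ∨ ¬x0)) ∨ (F ∧ F)
  step 12: (x2 ∨ (x0 ∨ ¬x0)) ∨ F
  step 13: x2 ∨ (x0 ∨ ¬x0)

Answer: YES — reaches normal form x2 ∨ (x0 ∨ ¬x0) in 13 ≤ 13 steps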